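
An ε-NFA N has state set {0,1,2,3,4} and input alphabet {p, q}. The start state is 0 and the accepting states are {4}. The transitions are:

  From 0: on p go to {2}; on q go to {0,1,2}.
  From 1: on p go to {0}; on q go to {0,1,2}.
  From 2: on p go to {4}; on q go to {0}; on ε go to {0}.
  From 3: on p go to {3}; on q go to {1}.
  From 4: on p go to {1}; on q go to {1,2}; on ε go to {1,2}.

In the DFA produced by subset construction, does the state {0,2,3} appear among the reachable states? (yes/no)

no

Start state of the DFA: {0} (ε-closure of the NFA start).
{0} --p--> {0,2}  [new]
{0} --q--> {0,1,2}  [new]
{0,2} --p--> {0,1,2,4}  [new]
{0,2} --q--> {0,1,2}  [seen]
{0,1,2} --p--> {0,1,2,4}  [seen]
{0,1,2} --q--> {0,1,2}  [seen]
{0,1,2,4} --p--> {0,1,2,4}  [seen]
{0,1,2,4} --q--> {0,1,2}  [seen]
Reachable DFA states: {0}, {0,2}, {0,1,2}, {0,1,2,4}.
{0,2,3} is not among them.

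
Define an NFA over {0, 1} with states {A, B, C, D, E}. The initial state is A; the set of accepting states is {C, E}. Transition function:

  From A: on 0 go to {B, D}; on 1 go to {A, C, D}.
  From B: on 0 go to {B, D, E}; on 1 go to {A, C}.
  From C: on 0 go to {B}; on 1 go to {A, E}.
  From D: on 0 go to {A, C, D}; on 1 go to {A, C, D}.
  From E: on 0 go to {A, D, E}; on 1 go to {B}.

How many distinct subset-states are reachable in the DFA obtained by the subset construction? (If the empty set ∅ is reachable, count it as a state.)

Start state of the DFA: {A}.
{A} --0--> {B, D}  [new]
{A} --1--> {A, C, D}  [new]
{B, D} --0--> {A, B, C, D, E}  [new]
{B, D} --1--> {A, C, D}  [seen]
{A, C, D} --0--> {A, B, C, D}  [new]
{A, C, D} --1--> {A, C, D, E}  [new]
{A, B, C, D, E} --0--> {A, B, C, D, E}  [seen]
{A, B, C, D, E} --1--> {A, B, C, D, E}  [seen]
{A, B, C, D} --0--> {A, B, C, D, E}  [seen]
{A, B, C, D} --1--> {A, C, D, E}  [seen]
{A, C, D, E} --0--> {A, B, C, D, E}  [seen]
{A, C, D, E} --1--> {A, B, C, D, E}  [seen]
Reachable DFA states: {A}, {B, D}, {A, C, D}, {A, B, C, D, E}, {A, B, C, D}, {A, C, D, E}.

6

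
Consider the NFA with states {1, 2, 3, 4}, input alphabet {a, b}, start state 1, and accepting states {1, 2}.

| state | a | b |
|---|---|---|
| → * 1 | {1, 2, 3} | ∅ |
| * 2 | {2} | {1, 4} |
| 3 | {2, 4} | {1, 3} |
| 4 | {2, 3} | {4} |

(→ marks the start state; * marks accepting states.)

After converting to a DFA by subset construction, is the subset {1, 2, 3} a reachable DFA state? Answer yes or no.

yes

Start state of the DFA: {1}.
{1} --a--> {1, 2, 3}  [new]
{1} --b--> ∅  [new]
{1, 2, 3} --a--> {1, 2, 3, 4}  [new]
{1, 2, 3} --b--> {1, 3, 4}  [new]
∅ --a--> ∅  [seen]
∅ --b--> ∅  [seen]
{1, 2, 3, 4} --a--> {1, 2, 3, 4}  [seen]
{1, 2, 3, 4} --b--> {1, 3, 4}  [seen]
{1, 3, 4} --a--> {1, 2, 3, 4}  [seen]
{1, 3, 4} --b--> {1, 3, 4}  [seen]
Reachable DFA states: {1}, {1, 2, 3}, ∅, {1, 2, 3, 4}, {1, 3, 4}.
{1, 2, 3} is among them.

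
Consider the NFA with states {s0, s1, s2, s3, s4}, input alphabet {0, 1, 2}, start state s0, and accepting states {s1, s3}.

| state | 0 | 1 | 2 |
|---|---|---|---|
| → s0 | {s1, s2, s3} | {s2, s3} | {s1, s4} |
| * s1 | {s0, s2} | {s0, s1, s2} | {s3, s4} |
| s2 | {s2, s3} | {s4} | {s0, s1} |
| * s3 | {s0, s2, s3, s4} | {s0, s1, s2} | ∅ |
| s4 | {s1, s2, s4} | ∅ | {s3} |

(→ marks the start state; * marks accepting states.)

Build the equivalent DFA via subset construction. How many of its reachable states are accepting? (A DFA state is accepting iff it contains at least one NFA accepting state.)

13

Start state of the DFA: {s0}.
{s0} --0--> {s1, s2, s3}  [new]
{s0} --1--> {s2, s3}  [new]
{s0} --2--> {s1, s4}  [new]
{s1, s2, s3} --0--> {s0, s2, s3, s4}  [new]
{s1, s2, s3} --1--> {s0, s1, s2, s4}  [new]
{s1, s2, s3} --2--> {s0, s1, s3, s4}  [new]
{s2, s3} --0--> {s0, s2, s3, s4}  [seen]
{s2, s3} --1--> {s0, s1, s2, s4}  [seen]
{s2, s3} --2--> {s0, s1}  [new]
{s1, s4} --0--> {s0, s1, s2, s4}  [seen]
{s1, s4} --1--> {s0, s1, s2}  [new]
{s1, s4} --2--> {s3, s4}  [new]
{s0, s2, s3, s4} --0--> {s0, s1, s2, s3, s4}  [new]
{s0, s2, s3, s4} --1--> {s0, s1, s2, s3, s4}  [seen]
{s0, s2, s3, s4} --2--> {s0, s1, s3, s4}  [seen]
{s0, s1, s2, s4} --0--> {s0, s1, s2, s3, s4}  [seen]
{s0, s1, s2, s4} --1--> {s0, s1, s2, s3, s4}  [seen]
{s0, s1, s2, s4} --2--> {s0, s1, s3, s4}  [seen]
{s0, s1, s3, s4} --0--> {s0, s1, s2, s3, s4}  [seen]
{s0, s1, s3, s4} --1--> {s0, s1, s2, s3}  [new]
{s0, s1, s3, s4} --2--> {s1, s3, s4}  [new]
{s0, s1} --0--> {s0, s1, s2, s3}  [seen]
{s0, s1} --1--> {s0, s1, s2, s3}  [seen]
{s0, s1} --2--> {s1, s3, s4}  [seen]
{s0, s1, s2} --0--> {s0, s1, s2, s3}  [seen]
{s0, s1, s2} --1--> {s0, s1, s2, s3, s4}  [seen]
{s0, s1, s2} --2--> {s0, s1, s3, s4}  [seen]
{s3, s4} --0--> {s0, s1, s2, s3, s4}  [seen]
{s3, s4} --1--> {s0, s1, s2}  [seen]
{s3, s4} --2--> {s3}  [new]
{s0, s1, s2, s3, s4} --0--> {s0, s1, s2, s3, s4}  [seen]
{s0, s1, s2, s3, s4} --1--> {s0, s1, s2, s3, s4}  [seen]
{s0, s1, s2, s3, s4} --2--> {s0, s1, s3, s4}  [seen]
{s0, s1, s2, s3} --0--> {s0, s1, s2, s3, s4}  [seen]
{s0, s1, s2, s3} --1--> {s0, s1, s2, s3, s4}  [seen]
{s0, s1, s2, s3} --2--> {s0, s1, s3, s4}  [seen]
{s1, s3, s4} --0--> {s0, s1, s2, s3, s4}  [seen]
{s1, s3, s4} --1--> {s0, s1, s2}  [seen]
{s1, s3, s4} --2--> {s3, s4}  [seen]
{s3} --0--> {s0, s2, s3, s4}  [seen]
{s3} --1--> {s0, s1, s2}  [seen]
{s3} --2--> ∅  [new]
∅ --0--> ∅  [seen]
∅ --1--> ∅  [seen]
∅ --2--> ∅  [seen]
Reachable DFA states: {s0}, {s1, s2, s3}, {s2, s3}, {s1, s4}, {s0, s2, s3, s4}, {s0, s1, s2, s4}, {s0, s1, s3, s4}, {s0, s1}, {s0, s1, s2}, {s3, s4}, {s0, s1, s2, s3, s4}, {s0, s1, s2, s3}, {s1, s3, s4}, {s3}, ∅.
Accepting DFA states (contain an NFA accepting state): {s1, s2, s3}, {s2, s3}, {s1, s4}, {s0, s2, s3, s4}, {s0, s1, s2, s4}, {s0, s1, s3, s4}, {s0, s1}, {s0, s1, s2}, {s3, s4}, {s0, s1, s2, s3, s4}, {s0, s1, s2, s3}, {s1, s3, s4}, {s3}.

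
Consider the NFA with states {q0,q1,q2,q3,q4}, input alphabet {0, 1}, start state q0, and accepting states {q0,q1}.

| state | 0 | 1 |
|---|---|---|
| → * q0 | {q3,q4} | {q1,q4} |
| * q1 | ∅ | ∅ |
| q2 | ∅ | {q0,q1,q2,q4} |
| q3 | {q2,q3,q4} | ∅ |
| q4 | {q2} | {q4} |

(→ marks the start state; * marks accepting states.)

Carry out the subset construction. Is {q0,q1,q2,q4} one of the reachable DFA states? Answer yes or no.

yes

Start state of the DFA: {q0}.
{q0} --0--> {q3,q4}  [new]
{q0} --1--> {q1,q4}  [new]
{q3,q4} --0--> {q2,q3,q4}  [new]
{q3,q4} --1--> {q4}  [new]
{q1,q4} --0--> {q2}  [new]
{q1,q4} --1--> {q4}  [seen]
{q2,q3,q4} --0--> {q2,q3,q4}  [seen]
{q2,q3,q4} --1--> {q0,q1,q2,q4}  [new]
{q4} --0--> {q2}  [seen]
{q4} --1--> {q4}  [seen]
{q2} --0--> ∅  [new]
{q2} --1--> {q0,q1,q2,q4}  [seen]
{q0,q1,q2,q4} --0--> {q2,q3,q4}  [seen]
{q0,q1,q2,q4} --1--> {q0,q1,q2,q4}  [seen]
∅ --0--> ∅  [seen]
∅ --1--> ∅  [seen]
Reachable DFA states: {q0}, {q3,q4}, {q1,q4}, {q2,q3,q4}, {q4}, {q2}, {q0,q1,q2,q4}, ∅.
{q0,q1,q2,q4} is among them.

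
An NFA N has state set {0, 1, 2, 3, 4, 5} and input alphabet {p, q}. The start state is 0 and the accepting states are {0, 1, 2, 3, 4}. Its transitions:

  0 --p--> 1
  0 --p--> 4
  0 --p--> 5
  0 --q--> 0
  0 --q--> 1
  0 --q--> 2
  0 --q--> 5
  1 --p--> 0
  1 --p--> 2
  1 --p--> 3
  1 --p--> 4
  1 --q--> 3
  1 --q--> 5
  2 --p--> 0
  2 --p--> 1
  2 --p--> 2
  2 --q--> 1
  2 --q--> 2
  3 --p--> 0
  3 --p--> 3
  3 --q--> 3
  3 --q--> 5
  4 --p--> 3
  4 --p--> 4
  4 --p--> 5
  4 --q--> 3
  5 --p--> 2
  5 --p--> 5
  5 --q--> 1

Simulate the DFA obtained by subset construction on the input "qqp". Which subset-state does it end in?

{0, 1, 2, 3, 4, 5}

Start: {0}.
δ(0,q) = {0, 1, 2, 5}.
Union: {0, 1, 2, 5}.
After q: {0, 1, 2, 5}.
δ(0,q) = {0, 1, 2, 5}; δ(1,q) = {3, 5}; δ(2,q) = {1, 2}; δ(5,q) = {1}.
Union: {0, 1, 2, 3, 5}.
After q: {0, 1, 2, 3, 5}.
δ(0,p) = {1, 4, 5}; δ(1,p) = {0, 2, 3, 4}; δ(2,p) = {0, 1, 2}; δ(3,p) = {0, 3}; δ(5,p) = {2, 5}.
Union: {0, 1, 2, 3, 4, 5}.
After p: {0, 1, 2, 3, 4, 5}.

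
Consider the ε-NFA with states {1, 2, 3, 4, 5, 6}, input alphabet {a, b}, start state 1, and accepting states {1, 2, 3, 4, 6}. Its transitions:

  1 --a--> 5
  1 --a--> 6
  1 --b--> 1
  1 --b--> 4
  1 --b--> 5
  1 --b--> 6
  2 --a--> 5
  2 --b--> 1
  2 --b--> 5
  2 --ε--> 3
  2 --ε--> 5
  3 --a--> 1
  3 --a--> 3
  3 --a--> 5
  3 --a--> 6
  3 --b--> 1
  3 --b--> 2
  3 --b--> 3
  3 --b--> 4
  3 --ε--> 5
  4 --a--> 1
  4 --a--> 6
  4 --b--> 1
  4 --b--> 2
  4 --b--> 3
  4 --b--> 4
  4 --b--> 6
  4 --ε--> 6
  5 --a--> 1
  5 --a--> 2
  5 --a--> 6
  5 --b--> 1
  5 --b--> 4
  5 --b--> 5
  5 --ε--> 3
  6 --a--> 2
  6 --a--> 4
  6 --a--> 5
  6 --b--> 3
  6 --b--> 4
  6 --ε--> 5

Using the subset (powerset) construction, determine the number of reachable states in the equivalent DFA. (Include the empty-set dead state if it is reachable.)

Start state of the DFA: {1} (ε-closure of the NFA start).
{1} --a--> {3, 5, 6}  [new]
{1} --b--> {1, 3, 4, 5, 6}  [new]
{3, 5, 6} --a--> {1, 2, 3, 4, 5, 6}  [new]
{3, 5, 6} --b--> {1, 2, 3, 4, 5, 6}  [seen]
{1, 3, 4, 5, 6} --a--> {1, 2, 3, 4, 5, 6}  [seen]
{1, 3, 4, 5, 6} --b--> {1, 2, 3, 4, 5, 6}  [seen]
{1, 2, 3, 4, 5, 6} --a--> {1, 2, 3, 4, 5, 6}  [seen]
{1, 2, 3, 4, 5, 6} --b--> {1, 2, 3, 4, 5, 6}  [seen]
Reachable DFA states: {1}, {3, 5, 6}, {1, 3, 4, 5, 6}, {1, 2, 3, 4, 5, 6}.

4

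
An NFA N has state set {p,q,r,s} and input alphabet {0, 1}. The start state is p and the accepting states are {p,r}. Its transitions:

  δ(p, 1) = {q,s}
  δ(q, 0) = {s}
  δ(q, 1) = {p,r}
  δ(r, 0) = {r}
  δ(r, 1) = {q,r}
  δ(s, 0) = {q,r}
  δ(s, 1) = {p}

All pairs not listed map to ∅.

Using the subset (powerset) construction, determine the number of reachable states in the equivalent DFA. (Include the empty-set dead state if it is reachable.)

Start state of the DFA: {p}.
{p} --0--> ∅  [new]
{p} --1--> {q,s}  [new]
∅ --0--> ∅  [seen]
∅ --1--> ∅  [seen]
{q,s} --0--> {q,r,s}  [new]
{q,s} --1--> {p,r}  [new]
{q,r,s} --0--> {q,r,s}  [seen]
{q,r,s} --1--> {p,q,r}  [new]
{p,r} --0--> {r}  [new]
{p,r} --1--> {q,r,s}  [seen]
{p,q,r} --0--> {r,s}  [new]
{p,q,r} --1--> {p,q,r,s}  [new]
{r} --0--> {r}  [seen]
{r} --1--> {q,r}  [new]
{r,s} --0--> {q,r}  [seen]
{r,s} --1--> {p,q,r}  [seen]
{p,q,r,s} --0--> {q,r,s}  [seen]
{p,q,r,s} --1--> {p,q,r,s}  [seen]
{q,r} --0--> {r,s}  [seen]
{q,r} --1--> {p,q,r}  [seen]
Reachable DFA states: {p}, ∅, {q,s}, {q,r,s}, {p,r}, {p,q,r}, {r}, {r,s}, {p,q,r,s}, {q,r}.

10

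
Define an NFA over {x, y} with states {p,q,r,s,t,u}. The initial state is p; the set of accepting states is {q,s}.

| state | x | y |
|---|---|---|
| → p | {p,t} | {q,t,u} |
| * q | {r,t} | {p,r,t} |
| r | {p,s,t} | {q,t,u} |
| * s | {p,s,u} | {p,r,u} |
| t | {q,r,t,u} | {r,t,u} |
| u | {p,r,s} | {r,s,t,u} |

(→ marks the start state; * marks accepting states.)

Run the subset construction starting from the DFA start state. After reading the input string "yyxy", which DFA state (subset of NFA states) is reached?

Start: {p}.
δ(p,y) = {q,t,u}.
Union: {q,t,u}.
After y: {q,t,u}.
δ(q,y) = {p,r,t}; δ(t,y) = {r,t,u}; δ(u,y) = {r,s,t,u}.
Union: {p,r,s,t,u}.
After y: {p,r,s,t,u}.
δ(p,x) = {p,t}; δ(r,x) = {p,s,t}; δ(s,x) = {p,s,u}; δ(t,x) = {q,r,t,u}; δ(u,x) = {p,r,s}.
Union: {p,q,r,s,t,u}.
After x: {p,q,r,s,t,u}.
δ(p,y) = {q,t,u}; δ(q,y) = {p,r,t}; δ(r,y) = {q,t,u}; δ(s,y) = {p,r,u}; δ(t,y) = {r,t,u}; δ(u,y) = {r,s,t,u}.
Union: {p,q,r,s,t,u}.
After y: {p,q,r,s,t,u}.

{p,q,r,s,t,u}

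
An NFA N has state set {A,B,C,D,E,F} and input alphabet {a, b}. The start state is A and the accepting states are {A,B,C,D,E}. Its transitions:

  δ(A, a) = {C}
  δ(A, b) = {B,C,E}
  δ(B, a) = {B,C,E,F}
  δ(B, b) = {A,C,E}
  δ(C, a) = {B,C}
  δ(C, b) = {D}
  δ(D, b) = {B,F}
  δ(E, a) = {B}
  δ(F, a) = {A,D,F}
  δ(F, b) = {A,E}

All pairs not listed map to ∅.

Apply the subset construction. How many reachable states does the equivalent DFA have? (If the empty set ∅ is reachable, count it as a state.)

13

Start state of the DFA: {A}.
{A} --a--> {C}  [new]
{A} --b--> {B,C,E}  [new]
{C} --a--> {B,C}  [new]
{C} --b--> {D}  [new]
{B,C,E} --a--> {B,C,E,F}  [new]
{B,C,E} --b--> {A,C,D,E}  [new]
{B,C} --a--> {B,C,E,F}  [seen]
{B,C} --b--> {A,C,D,E}  [seen]
{D} --a--> ∅  [new]
{D} --b--> {B,F}  [new]
{B,C,E,F} --a--> {A,B,C,D,E,F}  [new]
{B,C,E,F} --b--> {A,C,D,E}  [seen]
{A,C,D,E} --a--> {B,C}  [seen]
{A,C,D,E} --b--> {B,C,D,E,F}  [new]
∅ --a--> ∅  [seen]
∅ --b--> ∅  [seen]
{B,F} --a--> {A,B,C,D,E,F}  [seen]
{B,F} --b--> {A,C,E}  [new]
{A,B,C,D,E,F} --a--> {A,B,C,D,E,F}  [seen]
{A,B,C,D,E,F} --b--> {A,B,C,D,E,F}  [seen]
{B,C,D,E,F} --a--> {A,B,C,D,E,F}  [seen]
{B,C,D,E,F} --b--> {A,B,C,D,E,F}  [seen]
{A,C,E} --a--> {B,C}  [seen]
{A,C,E} --b--> {B,C,D,E}  [new]
{B,C,D,E} --a--> {B,C,E,F}  [seen]
{B,C,D,E} --b--> {A,B,C,D,E,F}  [seen]
Reachable DFA states: {A}, {C}, {B,C,E}, {B,C}, {D}, {B,C,E,F}, {A,C,D,E}, ∅, {B,F}, {A,B,C,D,E,F}, {B,C,D,E,F}, {A,C,E}, {B,C,D,E}.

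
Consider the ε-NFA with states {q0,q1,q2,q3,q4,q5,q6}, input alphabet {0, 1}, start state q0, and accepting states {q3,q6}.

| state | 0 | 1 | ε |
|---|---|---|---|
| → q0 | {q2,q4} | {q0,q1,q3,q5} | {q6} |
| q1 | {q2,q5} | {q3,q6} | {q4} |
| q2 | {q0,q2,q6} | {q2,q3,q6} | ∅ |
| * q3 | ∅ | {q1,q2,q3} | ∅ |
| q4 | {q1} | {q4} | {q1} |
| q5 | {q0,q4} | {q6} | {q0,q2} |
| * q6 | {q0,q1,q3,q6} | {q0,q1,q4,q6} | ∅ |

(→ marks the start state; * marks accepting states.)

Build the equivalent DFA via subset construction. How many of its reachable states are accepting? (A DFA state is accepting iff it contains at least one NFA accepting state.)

Start state of the DFA: {q0,q6} (ε-closure of the NFA start).
{q0,q6} --0--> {q0,q1,q2,q3,q4,q6}  [new]
{q0,q6} --1--> {q0,q1,q2,q3,q4,q5,q6}  [new]
{q0,q1,q2,q3,q4,q6} --0--> {q0,q1,q2,q3,q4,q5,q6}  [seen]
{q0,q1,q2,q3,q4,q6} --1--> {q0,q1,q2,q3,q4,q5,q6}  [seen]
{q0,q1,q2,q3,q4,q5,q6} --0--> {q0,q1,q2,q3,q4,q5,q6}  [seen]
{q0,q1,q2,q3,q4,q5,q6} --1--> {q0,q1,q2,q3,q4,q5,q6}  [seen]
Reachable DFA states: {q0,q6}, {q0,q1,q2,q3,q4,q6}, {q0,q1,q2,q3,q4,q5,q6}.
Accepting DFA states (contain an NFA accepting state): {q0,q6}, {q0,q1,q2,q3,q4,q6}, {q0,q1,q2,q3,q4,q5,q6}.

3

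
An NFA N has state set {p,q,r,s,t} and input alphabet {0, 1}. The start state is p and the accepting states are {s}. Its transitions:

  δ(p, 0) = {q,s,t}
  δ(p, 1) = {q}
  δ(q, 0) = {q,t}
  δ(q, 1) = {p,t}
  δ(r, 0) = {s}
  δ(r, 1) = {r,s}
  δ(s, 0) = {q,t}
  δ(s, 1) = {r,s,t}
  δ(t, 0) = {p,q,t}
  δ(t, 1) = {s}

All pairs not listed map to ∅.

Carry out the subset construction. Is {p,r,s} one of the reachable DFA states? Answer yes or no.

no

Start state of the DFA: {p}.
{p} --0--> {q,s,t}  [new]
{p} --1--> {q}  [new]
{q,s,t} --0--> {p,q,t}  [new]
{q,s,t} --1--> {p,r,s,t}  [new]
{q} --0--> {q,t}  [new]
{q} --1--> {p,t}  [new]
{p,q,t} --0--> {p,q,s,t}  [new]
{p,q,t} --1--> {p,q,s,t}  [seen]
{p,r,s,t} --0--> {p,q,s,t}  [seen]
{p,r,s,t} --1--> {q,r,s,t}  [new]
{q,t} --0--> {p,q,t}  [seen]
{q,t} --1--> {p,s,t}  [new]
{p,t} --0--> {p,q,s,t}  [seen]
{p,t} --1--> {q,s}  [new]
{p,q,s,t} --0--> {p,q,s,t}  [seen]
{p,q,s,t} --1--> {p,q,r,s,t}  [new]
{q,r,s,t} --0--> {p,q,s,t}  [seen]
{q,r,s,t} --1--> {p,r,s,t}  [seen]
{p,s,t} --0--> {p,q,s,t}  [seen]
{p,s,t} --1--> {q,r,s,t}  [seen]
{q,s} --0--> {q,t}  [seen]
{q,s} --1--> {p,r,s,t}  [seen]
{p,q,r,s,t} --0--> {p,q,s,t}  [seen]
{p,q,r,s,t} --1--> {p,q,r,s,t}  [seen]
Reachable DFA states: {p}, {q,s,t}, {q}, {p,q,t}, {p,r,s,t}, {q,t}, {p,t}, {p,q,s,t}, {q,r,s,t}, {p,s,t}, {q,s}, {p,q,r,s,t}.
{p,r,s} is not among them.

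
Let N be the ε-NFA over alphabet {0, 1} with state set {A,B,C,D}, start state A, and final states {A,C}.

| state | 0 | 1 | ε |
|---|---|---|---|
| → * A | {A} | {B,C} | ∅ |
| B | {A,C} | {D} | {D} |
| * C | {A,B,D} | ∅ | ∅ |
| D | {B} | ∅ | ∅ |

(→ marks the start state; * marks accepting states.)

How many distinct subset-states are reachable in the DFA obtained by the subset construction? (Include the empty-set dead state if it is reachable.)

6

Start state of the DFA: {A} (ε-closure of the NFA start).
{A} --0--> {A}  [seen]
{A} --1--> {B,C,D}  [new]
{B,C,D} --0--> {A,B,C,D}  [new]
{B,C,D} --1--> {D}  [new]
{A,B,C,D} --0--> {A,B,C,D}  [seen]
{A,B,C,D} --1--> {B,C,D}  [seen]
{D} --0--> {B,D}  [new]
{D} --1--> ∅  [new]
{B,D} --0--> {A,B,C,D}  [seen]
{B,D} --1--> {D}  [seen]
∅ --0--> ∅  [seen]
∅ --1--> ∅  [seen]
Reachable DFA states: {A}, {B,C,D}, {A,B,C,D}, {D}, {B,D}, ∅.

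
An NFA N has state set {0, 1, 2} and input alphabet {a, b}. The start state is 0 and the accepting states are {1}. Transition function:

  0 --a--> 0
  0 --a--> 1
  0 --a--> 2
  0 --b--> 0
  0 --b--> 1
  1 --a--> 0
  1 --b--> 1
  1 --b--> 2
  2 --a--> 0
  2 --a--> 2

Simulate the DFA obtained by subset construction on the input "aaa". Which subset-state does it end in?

Start: {0}.
δ(0,a) = {0, 1, 2}.
Union: {0, 1, 2}.
After a: {0, 1, 2}.
δ(0,a) = {0, 1, 2}; δ(1,a) = {0}; δ(2,a) = {0, 2}.
Union: {0, 1, 2}.
After a: {0, 1, 2}.
δ(0,a) = {0, 1, 2}; δ(1,a) = {0}; δ(2,a) = {0, 2}.
Union: {0, 1, 2}.
After a: {0, 1, 2}.

{0, 1, 2}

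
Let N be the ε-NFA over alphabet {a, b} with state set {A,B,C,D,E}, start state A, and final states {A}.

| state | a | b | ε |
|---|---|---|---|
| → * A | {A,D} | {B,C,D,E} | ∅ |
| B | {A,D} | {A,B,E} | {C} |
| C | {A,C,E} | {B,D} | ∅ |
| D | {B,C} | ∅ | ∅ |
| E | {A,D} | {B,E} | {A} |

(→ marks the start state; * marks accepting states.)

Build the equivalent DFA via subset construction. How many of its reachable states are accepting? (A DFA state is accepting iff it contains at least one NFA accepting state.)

Start state of the DFA: {A} (ε-closure of the NFA start).
{A} --a--> {A,D}  [new]
{A} --b--> {A,B,C,D,E}  [new]
{A,D} --a--> {A,B,C,D}  [new]
{A,D} --b--> {A,B,C,D,E}  [seen]
{A,B,C,D,E} --a--> {A,B,C,D,E}  [seen]
{A,B,C,D,E} --b--> {A,B,C,D,E}  [seen]
{A,B,C,D} --a--> {A,B,C,D,E}  [seen]
{A,B,C,D} --b--> {A,B,C,D,E}  [seen]
Reachable DFA states: {A}, {A,D}, {A,B,C,D,E}, {A,B,C,D}.
Accepting DFA states (contain an NFA accepting state): {A}, {A,D}, {A,B,C,D,E}, {A,B,C,D}.

4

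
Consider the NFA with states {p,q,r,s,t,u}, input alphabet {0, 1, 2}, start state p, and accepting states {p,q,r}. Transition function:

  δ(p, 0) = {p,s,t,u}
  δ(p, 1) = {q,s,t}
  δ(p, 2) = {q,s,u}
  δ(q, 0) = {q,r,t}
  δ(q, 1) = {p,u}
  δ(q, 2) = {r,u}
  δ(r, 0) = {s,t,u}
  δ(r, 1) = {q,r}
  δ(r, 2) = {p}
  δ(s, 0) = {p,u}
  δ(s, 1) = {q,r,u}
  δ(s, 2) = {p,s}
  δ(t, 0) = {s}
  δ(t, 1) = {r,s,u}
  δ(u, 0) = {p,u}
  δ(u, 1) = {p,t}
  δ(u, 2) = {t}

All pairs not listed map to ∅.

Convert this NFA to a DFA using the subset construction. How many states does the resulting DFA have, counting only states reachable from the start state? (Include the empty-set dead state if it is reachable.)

10

Start state of the DFA: {p}.
{p} --0--> {p,s,t,u}  [new]
{p} --1--> {q,s,t}  [new]
{p} --2--> {q,s,u}  [new]
{p,s,t,u} --0--> {p,s,t,u}  [seen]
{p,s,t,u} --1--> {p,q,r,s,t,u}  [new]
{p,s,t,u} --2--> {p,q,s,t,u}  [new]
{q,s,t} --0--> {p,q,r,s,t,u}  [seen]
{q,s,t} --1--> {p,q,r,s,u}  [new]
{q,s,t} --2--> {p,r,s,u}  [new]
{q,s,u} --0--> {p,q,r,t,u}  [new]
{q,s,u} --1--> {p,q,r,t,u}  [seen]
{q,s,u} --2--> {p,r,s,t,u}  [new]
{p,q,r,s,t,u} --0--> {p,q,r,s,t,u}  [seen]
{p,q,r,s,t,u} --1--> {p,q,r,s,t,u}  [seen]
{p,q,r,s,t,u} --2--> {p,q,r,s,t,u}  [seen]
{p,q,s,t,u} --0--> {p,q,r,s,t,u}  [seen]
{p,q,s,t,u} --1--> {p,q,r,s,t,u}  [seen]
{p,q,s,t,u} --2--> {p,q,r,s,t,u}  [seen]
{p,q,r,s,u} --0--> {p,q,r,s,t,u}  [seen]
{p,q,r,s,u} --1--> {p,q,r,s,t,u}  [seen]
{p,q,r,s,u} --2--> {p,q,r,s,t,u}  [seen]
{p,r,s,u} --0--> {p,s,t,u}  [seen]
{p,r,s,u} --1--> {p,q,r,s,t,u}  [seen]
{p,r,s,u} --2--> {p,q,s,t,u}  [seen]
{p,q,r,t,u} --0--> {p,q,r,s,t,u}  [seen]
{p,q,r,t,u} --1--> {p,q,r,s,t,u}  [seen]
{p,q,r,t,u} --2--> {p,q,r,s,t,u}  [seen]
{p,r,s,t,u} --0--> {p,s,t,u}  [seen]
{p,r,s,t,u} --1--> {p,q,r,s,t,u}  [seen]
{p,r,s,t,u} --2--> {p,q,s,t,u}  [seen]
Reachable DFA states: {p}, {p,s,t,u}, {q,s,t}, {q,s,u}, {p,q,r,s,t,u}, {p,q,s,t,u}, {p,q,r,s,u}, {p,r,s,u}, {p,q,r,t,u}, {p,r,s,t,u}.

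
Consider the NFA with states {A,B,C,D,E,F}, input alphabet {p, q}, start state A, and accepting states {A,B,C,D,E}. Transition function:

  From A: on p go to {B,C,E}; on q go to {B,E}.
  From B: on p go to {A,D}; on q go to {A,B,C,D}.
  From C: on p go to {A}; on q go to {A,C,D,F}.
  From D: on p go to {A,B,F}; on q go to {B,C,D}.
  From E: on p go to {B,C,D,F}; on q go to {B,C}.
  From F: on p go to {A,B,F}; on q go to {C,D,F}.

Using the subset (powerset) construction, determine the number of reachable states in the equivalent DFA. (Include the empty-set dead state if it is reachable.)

6

Start state of the DFA: {A}.
{A} --p--> {B,C,E}  [new]
{A} --q--> {B,E}  [new]
{B,C,E} --p--> {A,B,C,D,F}  [new]
{B,C,E} --q--> {A,B,C,D,F}  [seen]
{B,E} --p--> {A,B,C,D,F}  [seen]
{B,E} --q--> {A,B,C,D}  [new]
{A,B,C,D,F} --p--> {A,B,C,D,E,F}  [new]
{A,B,C,D,F} --q--> {A,B,C,D,E,F}  [seen]
{A,B,C,D} --p--> {A,B,C,D,E,F}  [seen]
{A,B,C,D} --q--> {A,B,C,D,E,F}  [seen]
{A,B,C,D,E,F} --p--> {A,B,C,D,E,F}  [seen]
{A,B,C,D,E,F} --q--> {A,B,C,D,E,F}  [seen]
Reachable DFA states: {A}, {B,C,E}, {B,E}, {A,B,C,D,F}, {A,B,C,D}, {A,B,C,D,E,F}.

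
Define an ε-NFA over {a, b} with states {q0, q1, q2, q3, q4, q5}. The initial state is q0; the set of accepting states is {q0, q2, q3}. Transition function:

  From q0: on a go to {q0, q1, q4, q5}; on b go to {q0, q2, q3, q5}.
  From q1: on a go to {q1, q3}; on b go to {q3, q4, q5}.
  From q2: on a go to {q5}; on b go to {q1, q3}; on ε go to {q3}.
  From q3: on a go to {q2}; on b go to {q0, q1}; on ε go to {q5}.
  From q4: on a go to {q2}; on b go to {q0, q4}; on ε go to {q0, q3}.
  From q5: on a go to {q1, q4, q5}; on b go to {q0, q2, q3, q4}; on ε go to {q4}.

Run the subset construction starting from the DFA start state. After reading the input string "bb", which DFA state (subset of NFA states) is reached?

Start: {q0}.
δ(q0,b) = {q0, q2, q3, q5}.
Union: {q0, q2, q3, q5}.
ε-closure gives {q0, q2, q3, q4, q5}.
After b: {q0, q2, q3, q4, q5}.
δ(q0,b) = {q0, q2, q3, q5}; δ(q2,b) = {q1, q3}; δ(q3,b) = {q0, q1}; δ(q4,b) = {q0, q4}; δ(q5,b) = {q0, q2, q3, q4}.
Union: {q0, q1, q2, q3, q4, q5}.
After b: {q0, q1, q2, q3, q4, q5}.

{q0, q1, q2, q3, q4, q5}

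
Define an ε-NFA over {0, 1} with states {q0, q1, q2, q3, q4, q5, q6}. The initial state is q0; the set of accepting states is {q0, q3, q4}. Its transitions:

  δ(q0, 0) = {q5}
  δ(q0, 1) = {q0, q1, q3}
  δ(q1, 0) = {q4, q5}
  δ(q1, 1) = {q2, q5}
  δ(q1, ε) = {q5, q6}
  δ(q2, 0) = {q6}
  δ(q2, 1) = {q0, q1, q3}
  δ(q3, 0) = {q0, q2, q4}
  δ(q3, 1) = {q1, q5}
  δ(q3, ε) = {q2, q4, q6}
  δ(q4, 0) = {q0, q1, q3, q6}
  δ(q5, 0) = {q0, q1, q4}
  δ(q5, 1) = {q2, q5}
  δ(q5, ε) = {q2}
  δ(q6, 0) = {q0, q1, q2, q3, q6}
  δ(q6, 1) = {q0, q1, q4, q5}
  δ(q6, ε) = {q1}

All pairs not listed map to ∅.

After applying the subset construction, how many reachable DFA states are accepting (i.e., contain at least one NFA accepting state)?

3

Start state of the DFA: {q0} (ε-closure of the NFA start).
{q0} --0--> {q2, q5}  [new]
{q0} --1--> {q0, q1, q2, q3, q4, q5, q6}  [new]
{q2, q5} --0--> {q0, q1, q2, q4, q5, q6}  [new]
{q2, q5} --1--> {q0, q1, q2, q3, q4, q5, q6}  [seen]
{q0, q1, q2, q3, q4, q5, q6} --0--> {q0, q1, q2, q3, q4, q5, q6}  [seen]
{q0, q1, q2, q3, q4, q5, q6} --1--> {q0, q1, q2, q3, q4, q5, q6}  [seen]
{q0, q1, q2, q4, q5, q6} --0--> {q0, q1, q2, q3, q4, q5, q6}  [seen]
{q0, q1, q2, q4, q5, q6} --1--> {q0, q1, q2, q3, q4, q5, q6}  [seen]
Reachable DFA states: {q0}, {q2, q5}, {q0, q1, q2, q3, q4, q5, q6}, {q0, q1, q2, q4, q5, q6}.
Accepting DFA states (contain an NFA accepting state): {q0}, {q0, q1, q2, q3, q4, q5, q6}, {q0, q1, q2, q4, q5, q6}.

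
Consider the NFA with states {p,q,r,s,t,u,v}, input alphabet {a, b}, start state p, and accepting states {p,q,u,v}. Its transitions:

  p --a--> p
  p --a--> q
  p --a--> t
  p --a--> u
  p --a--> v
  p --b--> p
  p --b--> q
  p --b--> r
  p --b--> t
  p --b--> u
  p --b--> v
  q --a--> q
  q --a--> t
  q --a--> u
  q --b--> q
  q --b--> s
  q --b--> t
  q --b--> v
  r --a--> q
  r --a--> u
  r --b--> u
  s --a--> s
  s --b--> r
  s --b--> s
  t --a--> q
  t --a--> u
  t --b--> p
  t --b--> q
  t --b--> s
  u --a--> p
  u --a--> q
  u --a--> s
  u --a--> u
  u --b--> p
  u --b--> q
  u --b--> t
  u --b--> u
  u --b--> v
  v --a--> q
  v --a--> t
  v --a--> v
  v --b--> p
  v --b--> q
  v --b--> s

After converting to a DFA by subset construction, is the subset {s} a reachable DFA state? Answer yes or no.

no

Start state of the DFA: {p}.
{p} --a--> {p,q,t,u,v}  [new]
{p} --b--> {p,q,r,t,u,v}  [new]
{p,q,t,u,v} --a--> {p,q,s,t,u,v}  [new]
{p,q,t,u,v} --b--> {p,q,r,s,t,u,v}  [new]
{p,q,r,t,u,v} --a--> {p,q,s,t,u,v}  [seen]
{p,q,r,t,u,v} --b--> {p,q,r,s,t,u,v}  [seen]
{p,q,s,t,u,v} --a--> {p,q,s,t,u,v}  [seen]
{p,q,s,t,u,v} --b--> {p,q,r,s,t,u,v}  [seen]
{p,q,r,s,t,u,v} --a--> {p,q,s,t,u,v}  [seen]
{p,q,r,s,t,u,v} --b--> {p,q,r,s,t,u,v}  [seen]
Reachable DFA states: {p}, {p,q,t,u,v}, {p,q,r,t,u,v}, {p,q,s,t,u,v}, {p,q,r,s,t,u,v}.
{s} is not among them.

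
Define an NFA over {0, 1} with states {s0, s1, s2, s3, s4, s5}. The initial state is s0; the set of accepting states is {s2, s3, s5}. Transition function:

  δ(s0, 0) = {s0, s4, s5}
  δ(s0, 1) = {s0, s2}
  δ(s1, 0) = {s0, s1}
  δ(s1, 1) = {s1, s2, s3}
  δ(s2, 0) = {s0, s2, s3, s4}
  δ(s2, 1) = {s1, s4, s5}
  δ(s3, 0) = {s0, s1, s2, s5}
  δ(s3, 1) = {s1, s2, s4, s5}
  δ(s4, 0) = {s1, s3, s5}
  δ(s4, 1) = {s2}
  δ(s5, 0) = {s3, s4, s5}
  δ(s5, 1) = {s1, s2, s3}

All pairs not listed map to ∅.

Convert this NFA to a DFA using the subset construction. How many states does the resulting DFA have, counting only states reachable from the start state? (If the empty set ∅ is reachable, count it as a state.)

Start state of the DFA: {s0}.
{s0} --0--> {s0, s4, s5}  [new]
{s0} --1--> {s0, s2}  [new]
{s0, s4, s5} --0--> {s0, s1, s3, s4, s5}  [new]
{s0, s4, s5} --1--> {s0, s1, s2, s3}  [new]
{s0, s2} --0--> {s0, s2, s3, s4, s5}  [new]
{s0, s2} --1--> {s0, s1, s2, s4, s5}  [new]
{s0, s1, s3, s4, s5} --0--> {s0, s1, s2, s3, s4, s5}  [new]
{s0, s1, s3, s4, s5} --1--> {s0, s1, s2, s3, s4, s5}  [seen]
{s0, s1, s2, s3} --0--> {s0, s1, s2, s3, s4, s5}  [seen]
{s0, s1, s2, s3} --1--> {s0, s1, s2, s3, s4, s5}  [seen]
{s0, s2, s3, s4, s5} --0--> {s0, s1, s2, s3, s4, s5}  [seen]
{s0, s2, s3, s4, s5} --1--> {s0, s1, s2, s3, s4, s5}  [seen]
{s0, s1, s2, s4, s5} --0--> {s0, s1, s2, s3, s4, s5}  [seen]
{s0, s1, s2, s4, s5} --1--> {s0, s1, s2, s3, s4, s5}  [seen]
{s0, s1, s2, s3, s4, s5} --0--> {s0, s1, s2, s3, s4, s5}  [seen]
{s0, s1, s2, s3, s4, s5} --1--> {s0, s1, s2, s3, s4, s5}  [seen]
Reachable DFA states: {s0}, {s0, s4, s5}, {s0, s2}, {s0, s1, s3, s4, s5}, {s0, s1, s2, s3}, {s0, s2, s3, s4, s5}, {s0, s1, s2, s4, s5}, {s0, s1, s2, s3, s4, s5}.

8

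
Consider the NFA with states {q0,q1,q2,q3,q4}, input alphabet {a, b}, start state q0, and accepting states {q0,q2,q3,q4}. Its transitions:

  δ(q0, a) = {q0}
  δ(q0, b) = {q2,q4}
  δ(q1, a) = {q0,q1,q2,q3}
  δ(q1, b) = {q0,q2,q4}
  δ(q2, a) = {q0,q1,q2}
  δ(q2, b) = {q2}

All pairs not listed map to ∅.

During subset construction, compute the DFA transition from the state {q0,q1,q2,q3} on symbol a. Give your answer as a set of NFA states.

{q0,q1,q2,q3}

δ(q0,a) = {q0}; δ(q1,a) = {q0,q1,q2,q3}; δ(q2,a) = {q0,q1,q2}; δ(q3,a) = ∅.
Union: {q0,q1,q2,q3}.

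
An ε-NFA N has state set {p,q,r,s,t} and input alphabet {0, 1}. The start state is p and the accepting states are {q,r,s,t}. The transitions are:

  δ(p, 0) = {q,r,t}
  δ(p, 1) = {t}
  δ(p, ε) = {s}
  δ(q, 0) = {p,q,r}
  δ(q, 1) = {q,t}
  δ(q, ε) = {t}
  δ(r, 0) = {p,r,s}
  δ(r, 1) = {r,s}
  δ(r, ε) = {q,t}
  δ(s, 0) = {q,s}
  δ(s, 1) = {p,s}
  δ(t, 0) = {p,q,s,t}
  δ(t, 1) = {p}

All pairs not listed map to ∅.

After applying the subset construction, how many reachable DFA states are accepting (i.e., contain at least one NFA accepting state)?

Start state of the DFA: {p,s} (ε-closure of the NFA start).
{p,s} --0--> {q,r,s,t}  [new]
{p,s} --1--> {p,s,t}  [new]
{q,r,s,t} --0--> {p,q,r,s,t}  [new]
{q,r,s,t} --1--> {p,q,r,s,t}  [seen]
{p,s,t} --0--> {p,q,r,s,t}  [seen]
{p,s,t} --1--> {p,s,t}  [seen]
{p,q,r,s,t} --0--> {p,q,r,s,t}  [seen]
{p,q,r,s,t} --1--> {p,q,r,s,t}  [seen]
Reachable DFA states: {p,s}, {q,r,s,t}, {p,s,t}, {p,q,r,s,t}.
Accepting DFA states (contain an NFA accepting state): {p,s}, {q,r,s,t}, {p,s,t}, {p,q,r,s,t}.

4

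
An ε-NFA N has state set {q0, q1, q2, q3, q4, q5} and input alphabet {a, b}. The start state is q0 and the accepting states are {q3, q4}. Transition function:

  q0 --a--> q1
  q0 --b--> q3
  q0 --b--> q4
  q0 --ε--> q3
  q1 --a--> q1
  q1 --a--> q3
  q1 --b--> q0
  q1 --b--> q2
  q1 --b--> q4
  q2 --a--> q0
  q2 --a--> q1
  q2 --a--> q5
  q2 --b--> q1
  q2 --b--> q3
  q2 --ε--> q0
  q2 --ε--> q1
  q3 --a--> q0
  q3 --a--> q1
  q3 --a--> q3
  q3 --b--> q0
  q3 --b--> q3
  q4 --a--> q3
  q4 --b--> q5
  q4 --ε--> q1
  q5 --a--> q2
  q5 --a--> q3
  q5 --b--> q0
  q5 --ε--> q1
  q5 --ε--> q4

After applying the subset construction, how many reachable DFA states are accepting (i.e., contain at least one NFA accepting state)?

7

Start state of the DFA: {q0, q3} (ε-closure of the NFA start).
{q0, q3} --a--> {q0, q1, q3}  [new]
{q0, q3} --b--> {q0, q1, q3, q4}  [new]
{q0, q1, q3} --a--> {q0, q1, q3}  [seen]
{q0, q1, q3} --b--> {q0, q1, q2, q3, q4}  [new]
{q0, q1, q3, q4} --a--> {q0, q1, q3}  [seen]
{q0, q1, q3, q4} --b--> {q0, q1, q2, q3, q4, q5}  [new]
{q0, q1, q2, q3, q4} --a--> {q0, q1, q3, q4, q5}  [new]
{q0, q1, q2, q3, q4} --b--> {q0, q1, q2, q3, q4, q5}  [seen]
{q0, q1, q2, q3, q4, q5} --a--> {q0, q1, q2, q3, q4, q5}  [seen]
{q0, q1, q2, q3, q4, q5} --b--> {q0, q1, q2, q3, q4, q5}  [seen]
{q0, q1, q3, q4, q5} --a--> {q0, q1, q2, q3}  [new]
{q0, q1, q3, q4, q5} --b--> {q0, q1, q2, q3, q4, q5}  [seen]
{q0, q1, q2, q3} --a--> {q0, q1, q3, q4, q5}  [seen]
{q0, q1, q2, q3} --b--> {q0, q1, q2, q3, q4}  [seen]
Reachable DFA states: {q0, q3}, {q0, q1, q3}, {q0, q1, q3, q4}, {q0, q1, q2, q3, q4}, {q0, q1, q2, q3, q4, q5}, {q0, q1, q3, q4, q5}, {q0, q1, q2, q3}.
Accepting DFA states (contain an NFA accepting state): {q0, q3}, {q0, q1, q3}, {q0, q1, q3, q4}, {q0, q1, q2, q3, q4}, {q0, q1, q2, q3, q4, q5}, {q0, q1, q3, q4, q5}, {q0, q1, q2, q3}.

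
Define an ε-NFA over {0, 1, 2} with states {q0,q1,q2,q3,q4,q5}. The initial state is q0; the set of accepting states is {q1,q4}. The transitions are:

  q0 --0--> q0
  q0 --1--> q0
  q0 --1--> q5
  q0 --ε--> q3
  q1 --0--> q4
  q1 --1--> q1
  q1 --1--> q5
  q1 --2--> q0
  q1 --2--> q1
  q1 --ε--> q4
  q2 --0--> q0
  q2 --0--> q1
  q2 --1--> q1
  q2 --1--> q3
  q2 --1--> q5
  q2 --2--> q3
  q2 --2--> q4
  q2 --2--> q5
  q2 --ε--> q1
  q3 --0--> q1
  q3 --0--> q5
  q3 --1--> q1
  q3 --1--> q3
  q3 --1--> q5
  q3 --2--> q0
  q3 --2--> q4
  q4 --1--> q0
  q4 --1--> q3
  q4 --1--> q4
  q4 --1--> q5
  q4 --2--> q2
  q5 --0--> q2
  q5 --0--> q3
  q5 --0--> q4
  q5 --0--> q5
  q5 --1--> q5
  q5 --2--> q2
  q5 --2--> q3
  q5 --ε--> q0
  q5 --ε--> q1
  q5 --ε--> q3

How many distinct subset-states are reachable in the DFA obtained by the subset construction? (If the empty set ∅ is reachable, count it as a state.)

5

Start state of the DFA: {q0,q3} (ε-closure of the NFA start).
{q0,q3} --0--> {q0,q1,q3,q4,q5}  [new]
{q0,q3} --1--> {q0,q1,q3,q4,q5}  [seen]
{q0,q3} --2--> {q0,q3,q4}  [new]
{q0,q1,q3,q4,q5} --0--> {q0,q1,q2,q3,q4,q5}  [new]
{q0,q1,q3,q4,q5} --1--> {q0,q1,q3,q4,q5}  [seen]
{q0,q1,q3,q4,q5} --2--> {q0,q1,q2,q3,q4}  [new]
{q0,q3,q4} --0--> {q0,q1,q3,q4,q5}  [seen]
{q0,q3,q4} --1--> {q0,q1,q3,q4,q5}  [seen]
{q0,q3,q4} --2--> {q0,q1,q2,q3,q4}  [seen]
{q0,q1,q2,q3,q4,q5} --0--> {q0,q1,q2,q3,q4,q5}  [seen]
{q0,q1,q2,q3,q4,q5} --1--> {q0,q1,q3,q4,q5}  [seen]
{q0,q1,q2,q3,q4,q5} --2--> {q0,q1,q2,q3,q4,q5}  [seen]
{q0,q1,q2,q3,q4} --0--> {q0,q1,q3,q4,q5}  [seen]
{q0,q1,q2,q3,q4} --1--> {q0,q1,q3,q4,q5}  [seen]
{q0,q1,q2,q3,q4} --2--> {q0,q1,q2,q3,q4,q5}  [seen]
Reachable DFA states: {q0,q3}, {q0,q1,q3,q4,q5}, {q0,q3,q4}, {q0,q1,q2,q3,q4,q5}, {q0,q1,q2,q3,q4}.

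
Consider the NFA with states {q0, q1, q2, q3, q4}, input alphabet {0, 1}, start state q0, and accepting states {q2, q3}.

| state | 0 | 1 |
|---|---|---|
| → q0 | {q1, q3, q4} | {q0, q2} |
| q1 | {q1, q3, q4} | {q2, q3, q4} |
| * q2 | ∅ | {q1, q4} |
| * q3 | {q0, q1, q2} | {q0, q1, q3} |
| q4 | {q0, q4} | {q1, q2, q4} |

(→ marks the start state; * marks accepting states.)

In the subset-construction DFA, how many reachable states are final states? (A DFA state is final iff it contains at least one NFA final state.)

5

Start state of the DFA: {q0}.
{q0} --0--> {q1, q3, q4}  [new]
{q0} --1--> {q0, q2}  [new]
{q1, q3, q4} --0--> {q0, q1, q2, q3, q4}  [new]
{q1, q3, q4} --1--> {q0, q1, q2, q3, q4}  [seen]
{q0, q2} --0--> {q1, q3, q4}  [seen]
{q0, q2} --1--> {q0, q1, q2, q4}  [new]
{q0, q1, q2, q3, q4} --0--> {q0, q1, q2, q3, q4}  [seen]
{q0, q1, q2, q3, q4} --1--> {q0, q1, q2, q3, q4}  [seen]
{q0, q1, q2, q4} --0--> {q0, q1, q3, q4}  [new]
{q0, q1, q2, q4} --1--> {q0, q1, q2, q3, q4}  [seen]
{q0, q1, q3, q4} --0--> {q0, q1, q2, q3, q4}  [seen]
{q0, q1, q3, q4} --1--> {q0, q1, q2, q3, q4}  [seen]
Reachable DFA states: {q0}, {q1, q3, q4}, {q0, q2}, {q0, q1, q2, q3, q4}, {q0, q1, q2, q4}, {q0, q1, q3, q4}.
Accepting DFA states (contain an NFA accepting state): {q1, q3, q4}, {q0, q2}, {q0, q1, q2, q3, q4}, {q0, q1, q2, q4}, {q0, q1, q3, q4}.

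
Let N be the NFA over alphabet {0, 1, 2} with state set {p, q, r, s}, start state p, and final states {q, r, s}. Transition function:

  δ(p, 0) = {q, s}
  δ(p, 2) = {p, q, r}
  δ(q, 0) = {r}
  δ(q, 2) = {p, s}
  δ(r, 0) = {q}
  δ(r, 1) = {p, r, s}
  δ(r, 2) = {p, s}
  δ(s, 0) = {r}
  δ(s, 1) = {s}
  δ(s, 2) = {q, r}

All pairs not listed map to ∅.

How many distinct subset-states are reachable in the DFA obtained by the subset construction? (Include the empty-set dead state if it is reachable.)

12

Start state of the DFA: {p}.
{p} --0--> {q, s}  [new]
{p} --1--> ∅  [new]
{p} --2--> {p, q, r}  [new]
{q, s} --0--> {r}  [new]
{q, s} --1--> {s}  [new]
{q, s} --2--> {p, q, r, s}  [new]
∅ --0--> ∅  [seen]
∅ --1--> ∅  [seen]
∅ --2--> ∅  [seen]
{p, q, r} --0--> {q, r, s}  [new]
{p, q, r} --1--> {p, r, s}  [new]
{p, q, r} --2--> {p, q, r, s}  [seen]
{r} --0--> {q}  [new]
{r} --1--> {p, r, s}  [seen]
{r} --2--> {p, s}  [new]
{s} --0--> {r}  [seen]
{s} --1--> {s}  [seen]
{s} --2--> {q, r}  [new]
{p, q, r, s} --0--> {q, r, s}  [seen]
{p, q, r, s} --1--> {p, r, s}  [seen]
{p, q, r, s} --2--> {p, q, r, s}  [seen]
{q, r, s} --0--> {q, r}  [seen]
{q, r, s} --1--> {p, r, s}  [seen]
{q, r, s} --2--> {p, q, r, s}  [seen]
{p, r, s} --0--> {q, r, s}  [seen]
{p, r, s} --1--> {p, r, s}  [seen]
{p, r, s} --2--> {p, q, r, s}  [seen]
{q} --0--> {r}  [seen]
{q} --1--> ∅  [seen]
{q} --2--> {p, s}  [seen]
{p, s} --0--> {q, r, s}  [seen]
{p, s} --1--> {s}  [seen]
{p, s} --2--> {p, q, r}  [seen]
{q, r} --0--> {q, r}  [seen]
{q, r} --1--> {p, r, s}  [seen]
{q, r} --2--> {p, s}  [seen]
Reachable DFA states: {p}, {q, s}, ∅, {p, q, r}, {r}, {s}, {p, q, r, s}, {q, r, s}, {p, r, s}, {q}, {p, s}, {q, r}.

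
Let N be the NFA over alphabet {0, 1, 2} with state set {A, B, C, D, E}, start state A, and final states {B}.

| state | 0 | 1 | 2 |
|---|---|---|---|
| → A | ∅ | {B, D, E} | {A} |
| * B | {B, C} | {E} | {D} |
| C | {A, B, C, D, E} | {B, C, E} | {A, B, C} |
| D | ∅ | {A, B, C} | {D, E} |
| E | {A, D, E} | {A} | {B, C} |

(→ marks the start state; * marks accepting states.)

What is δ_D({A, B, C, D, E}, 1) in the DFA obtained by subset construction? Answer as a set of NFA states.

{A, B, C, D, E}

δ(A,1) = {B, D, E}; δ(B,1) = {E}; δ(C,1) = {B, C, E}; δ(D,1) = {A, B, C}; δ(E,1) = {A}.
Union: {A, B, C, D, E}.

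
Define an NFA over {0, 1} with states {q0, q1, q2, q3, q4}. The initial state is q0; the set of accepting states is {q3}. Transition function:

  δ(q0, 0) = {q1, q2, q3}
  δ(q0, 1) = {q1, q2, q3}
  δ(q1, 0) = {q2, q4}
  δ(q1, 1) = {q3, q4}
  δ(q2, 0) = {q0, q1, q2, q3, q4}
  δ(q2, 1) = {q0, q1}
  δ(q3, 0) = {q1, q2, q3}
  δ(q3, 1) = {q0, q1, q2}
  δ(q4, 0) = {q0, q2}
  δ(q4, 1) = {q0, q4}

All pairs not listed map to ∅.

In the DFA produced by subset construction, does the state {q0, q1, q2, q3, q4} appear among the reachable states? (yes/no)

Start state of the DFA: {q0}.
{q0} --0--> {q1, q2, q3}  [new]
{q0} --1--> {q1, q2, q3}  [seen]
{q1, q2, q3} --0--> {q0, q1, q2, q3, q4}  [new]
{q1, q2, q3} --1--> {q0, q1, q2, q3, q4}  [seen]
{q0, q1, q2, q3, q4} --0--> {q0, q1, q2, q3, q4}  [seen]
{q0, q1, q2, q3, q4} --1--> {q0, q1, q2, q3, q4}  [seen]
Reachable DFA states: {q0}, {q1, q2, q3}, {q0, q1, q2, q3, q4}.
{q0, q1, q2, q3, q4} is among them.

yes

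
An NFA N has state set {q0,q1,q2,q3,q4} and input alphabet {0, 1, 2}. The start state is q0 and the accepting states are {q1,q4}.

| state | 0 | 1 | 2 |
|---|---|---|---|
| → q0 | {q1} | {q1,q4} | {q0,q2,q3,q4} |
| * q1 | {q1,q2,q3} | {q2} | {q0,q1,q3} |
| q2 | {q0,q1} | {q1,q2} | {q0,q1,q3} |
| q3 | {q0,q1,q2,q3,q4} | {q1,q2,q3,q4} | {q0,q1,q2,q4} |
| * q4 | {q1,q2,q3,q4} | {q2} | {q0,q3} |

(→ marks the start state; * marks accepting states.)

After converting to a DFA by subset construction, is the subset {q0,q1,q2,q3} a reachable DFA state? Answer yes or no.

Start state of the DFA: {q0}.
{q0} --0--> {q1}  [new]
{q0} --1--> {q1,q4}  [new]
{q0} --2--> {q0,q2,q3,q4}  [new]
{q1} --0--> {q1,q2,q3}  [new]
{q1} --1--> {q2}  [new]
{q1} --2--> {q0,q1,q3}  [new]
{q1,q4} --0--> {q1,q2,q3,q4}  [new]
{q1,q4} --1--> {q2}  [seen]
{q1,q4} --2--> {q0,q1,q3}  [seen]
{q0,q2,q3,q4} --0--> {q0,q1,q2,q3,q4}  [new]
{q0,q2,q3,q4} --1--> {q1,q2,q3,q4}  [seen]
{q0,q2,q3,q4} --2--> {q0,q1,q2,q3,q4}  [seen]
{q1,q2,q3} --0--> {q0,q1,q2,q3,q4}  [seen]
{q1,q2,q3} --1--> {q1,q2,q3,q4}  [seen]
{q1,q2,q3} --2--> {q0,q1,q2,q3,q4}  [seen]
{q2} --0--> {q0,q1}  [new]
{q2} --1--> {q1,q2}  [new]
{q2} --2--> {q0,q1,q3}  [seen]
{q0,q1,q3} --0--> {q0,q1,q2,q3,q4}  [seen]
{q0,q1,q3} --1--> {q1,q2,q3,q4}  [seen]
{q0,q1,q3} --2--> {q0,q1,q2,q3,q4}  [seen]
{q1,q2,q3,q4} --0--> {q0,q1,q2,q3,q4}  [seen]
{q1,q2,q3,q4} --1--> {q1,q2,q3,q4}  [seen]
{q1,q2,q3,q4} --2--> {q0,q1,q2,q3,q4}  [seen]
{q0,q1,q2,q3,q4} --0--> {q0,q1,q2,q3,q4}  [seen]
{q0,q1,q2,q3,q4} --1--> {q1,q2,q3,q4}  [seen]
{q0,q1,q2,q3,q4} --2--> {q0,q1,q2,q3,q4}  [seen]
{q0,q1} --0--> {q1,q2,q3}  [seen]
{q0,q1} --1--> {q1,q2,q4}  [new]
{q0,q1} --2--> {q0,q1,q2,q3,q4}  [seen]
{q1,q2} --0--> {q0,q1,q2,q3}  [new]
{q1,q2} --1--> {q1,q2}  [seen]
{q1,q2} --2--> {q0,q1,q3}  [seen]
{q1,q2,q4} --0--> {q0,q1,q2,q3,q4}  [seen]
{q1,q2,q4} --1--> {q1,q2}  [seen]
{q1,q2,q4} --2--> {q0,q1,q3}  [seen]
{q0,q1,q2,q3} --0--> {q0,q1,q2,q3,q4}  [seen]
{q0,q1,q2,q3} --1--> {q1,q2,q3,q4}  [seen]
{q0,q1,q2,q3} --2--> {q0,q1,q2,q3,q4}  [seen]
Reachable DFA states: {q0}, {q1}, {q1,q4}, {q0,q2,q3,q4}, {q1,q2,q3}, {q2}, {q0,q1,q3}, {q1,q2,q3,q4}, {q0,q1,q2,q3,q4}, {q0,q1}, {q1,q2}, {q1,q2,q4}, {q0,q1,q2,q3}.
{q0,q1,q2,q3} is among them.

yes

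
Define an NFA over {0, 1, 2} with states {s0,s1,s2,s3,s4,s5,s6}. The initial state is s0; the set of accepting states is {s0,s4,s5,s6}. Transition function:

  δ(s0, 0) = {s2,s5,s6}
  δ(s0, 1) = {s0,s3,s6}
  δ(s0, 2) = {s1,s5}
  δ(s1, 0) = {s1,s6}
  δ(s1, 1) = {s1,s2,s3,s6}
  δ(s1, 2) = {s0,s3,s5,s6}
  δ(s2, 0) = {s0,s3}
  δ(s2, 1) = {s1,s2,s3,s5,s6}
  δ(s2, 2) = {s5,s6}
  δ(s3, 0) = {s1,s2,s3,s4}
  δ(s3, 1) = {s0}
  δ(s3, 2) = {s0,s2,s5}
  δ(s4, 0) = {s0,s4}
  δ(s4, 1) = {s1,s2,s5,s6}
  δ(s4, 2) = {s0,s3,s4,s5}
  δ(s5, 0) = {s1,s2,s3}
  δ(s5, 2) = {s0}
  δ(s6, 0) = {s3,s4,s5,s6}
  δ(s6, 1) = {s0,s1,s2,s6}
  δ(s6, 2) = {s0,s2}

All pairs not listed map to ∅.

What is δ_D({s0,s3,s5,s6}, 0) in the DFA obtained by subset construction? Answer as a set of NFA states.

δ(s0,0) = {s2,s5,s6}; δ(s3,0) = {s1,s2,s3,s4}; δ(s5,0) = {s1,s2,s3}; δ(s6,0) = {s3,s4,s5,s6}.
Union: {s1,s2,s3,s4,s5,s6}.

{s1,s2,s3,s4,s5,s6}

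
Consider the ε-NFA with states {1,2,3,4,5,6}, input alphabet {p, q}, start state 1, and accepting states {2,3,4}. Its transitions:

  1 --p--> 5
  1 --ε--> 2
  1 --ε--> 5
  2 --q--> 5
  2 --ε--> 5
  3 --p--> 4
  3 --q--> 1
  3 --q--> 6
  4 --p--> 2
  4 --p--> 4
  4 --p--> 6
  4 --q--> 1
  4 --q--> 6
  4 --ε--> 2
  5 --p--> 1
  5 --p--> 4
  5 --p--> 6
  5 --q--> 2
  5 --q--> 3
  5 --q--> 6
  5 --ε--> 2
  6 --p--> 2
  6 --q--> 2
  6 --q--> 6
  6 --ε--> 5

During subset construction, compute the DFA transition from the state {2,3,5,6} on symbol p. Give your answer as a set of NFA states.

δ(2,p) = ∅; δ(3,p) = {4}; δ(5,p) = {1,4,6}; δ(6,p) = {2}.
Union: {1,2,4,6}.
ε-closure gives {1,2,4,5,6}.

{1,2,4,5,6}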